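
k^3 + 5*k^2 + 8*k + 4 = (k + 1)*(k + 2)^2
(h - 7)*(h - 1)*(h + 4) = h^3 - 4*h^2 - 25*h + 28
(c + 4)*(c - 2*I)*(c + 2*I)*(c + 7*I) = c^4 + 4*c^3 + 7*I*c^3 + 4*c^2 + 28*I*c^2 + 16*c + 28*I*c + 112*I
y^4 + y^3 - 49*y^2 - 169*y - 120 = (y - 8)*(y + 1)*(y + 3)*(y + 5)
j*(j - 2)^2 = j^3 - 4*j^2 + 4*j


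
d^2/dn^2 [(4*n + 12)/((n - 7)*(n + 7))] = 8*(n^3 + 9*n^2 + 147*n + 147)/(n^6 - 147*n^4 + 7203*n^2 - 117649)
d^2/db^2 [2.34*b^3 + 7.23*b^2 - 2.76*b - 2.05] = 14.04*b + 14.46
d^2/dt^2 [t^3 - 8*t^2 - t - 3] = 6*t - 16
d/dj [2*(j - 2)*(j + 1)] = 4*j - 2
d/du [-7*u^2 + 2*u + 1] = 2 - 14*u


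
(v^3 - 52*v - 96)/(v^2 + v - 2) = (v^2 - 2*v - 48)/(v - 1)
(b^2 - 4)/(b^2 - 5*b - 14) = (b - 2)/(b - 7)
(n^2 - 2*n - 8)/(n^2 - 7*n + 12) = (n + 2)/(n - 3)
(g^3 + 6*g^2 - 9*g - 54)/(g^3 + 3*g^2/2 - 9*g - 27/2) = 2*(g + 6)/(2*g + 3)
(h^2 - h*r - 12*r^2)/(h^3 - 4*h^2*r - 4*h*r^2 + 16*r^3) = (-h - 3*r)/(-h^2 + 4*r^2)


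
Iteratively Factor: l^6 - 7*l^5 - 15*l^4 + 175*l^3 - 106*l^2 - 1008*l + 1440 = (l - 3)*(l^5 - 4*l^4 - 27*l^3 + 94*l^2 + 176*l - 480) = (l - 3)*(l + 3)*(l^4 - 7*l^3 - 6*l^2 + 112*l - 160) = (l - 3)*(l + 3)*(l + 4)*(l^3 - 11*l^2 + 38*l - 40) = (l - 4)*(l - 3)*(l + 3)*(l + 4)*(l^2 - 7*l + 10) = (l - 5)*(l - 4)*(l - 3)*(l + 3)*(l + 4)*(l - 2)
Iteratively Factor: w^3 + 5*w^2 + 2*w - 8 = (w + 4)*(w^2 + w - 2) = (w + 2)*(w + 4)*(w - 1)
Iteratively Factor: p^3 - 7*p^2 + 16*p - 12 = (p - 2)*(p^2 - 5*p + 6) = (p - 2)^2*(p - 3)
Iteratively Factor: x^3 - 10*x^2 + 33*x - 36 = (x - 3)*(x^2 - 7*x + 12) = (x - 4)*(x - 3)*(x - 3)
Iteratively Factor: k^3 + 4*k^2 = (k)*(k^2 + 4*k) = k*(k + 4)*(k)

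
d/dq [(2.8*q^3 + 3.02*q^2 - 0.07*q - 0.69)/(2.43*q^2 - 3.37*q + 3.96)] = (6.804*q^4 - 18.872*q^3 + 23.2567*q^2 + 27.2718*q - 2.6025)/(5.9049*q^4 - 16.3782*q^3 + 30.6025*q^2 - 26.6904*q + 15.6816)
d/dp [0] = 0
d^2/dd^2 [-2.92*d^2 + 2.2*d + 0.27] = -5.84000000000000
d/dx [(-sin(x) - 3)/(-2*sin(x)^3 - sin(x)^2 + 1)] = (-19*sin(x)^2 - 9*sin(x) + sin(3*x) - 1)*cos(x)/(2*sin(x)^3 + sin(x)^2 - 1)^2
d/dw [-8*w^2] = -16*w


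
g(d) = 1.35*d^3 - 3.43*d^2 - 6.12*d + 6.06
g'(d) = 4.05*d^2 - 6.86*d - 6.12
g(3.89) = 9.82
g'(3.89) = 28.48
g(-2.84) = -35.15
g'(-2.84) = 46.03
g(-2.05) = -7.44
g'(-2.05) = 24.96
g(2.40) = -9.72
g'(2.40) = 0.74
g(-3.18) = -52.58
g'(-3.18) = 56.65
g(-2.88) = -37.01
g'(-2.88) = 47.23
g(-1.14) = 6.58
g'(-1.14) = 6.96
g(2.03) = -9.20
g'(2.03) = -3.36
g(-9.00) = -1200.84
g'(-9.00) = 383.67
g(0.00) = 6.06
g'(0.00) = -6.12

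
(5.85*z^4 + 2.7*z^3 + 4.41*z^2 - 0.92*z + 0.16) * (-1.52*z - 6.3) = -8.892*z^5 - 40.959*z^4 - 23.7132*z^3 - 26.3846*z^2 + 5.5528*z - 1.008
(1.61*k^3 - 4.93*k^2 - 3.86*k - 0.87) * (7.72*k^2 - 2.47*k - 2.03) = 12.4292*k^5 - 42.0363*k^4 - 20.8904*k^3 + 12.8257*k^2 + 9.9847*k + 1.7661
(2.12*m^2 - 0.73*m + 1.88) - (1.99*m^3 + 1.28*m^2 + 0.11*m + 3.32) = -1.99*m^3 + 0.84*m^2 - 0.84*m - 1.44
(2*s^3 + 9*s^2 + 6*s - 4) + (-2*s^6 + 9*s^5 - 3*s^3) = -2*s^6 + 9*s^5 - s^3 + 9*s^2 + 6*s - 4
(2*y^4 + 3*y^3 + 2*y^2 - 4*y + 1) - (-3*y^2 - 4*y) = 2*y^4 + 3*y^3 + 5*y^2 + 1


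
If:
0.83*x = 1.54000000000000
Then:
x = 1.86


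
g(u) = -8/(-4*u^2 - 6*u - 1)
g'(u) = -8*(8*u + 6)/(-4*u^2 - 6*u - 1)^2 = 16*(-4*u - 3)/(4*u^2 + 6*u + 1)^2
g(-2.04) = 1.48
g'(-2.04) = 2.82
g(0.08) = 5.31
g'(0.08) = -23.43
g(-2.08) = 1.37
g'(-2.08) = 2.51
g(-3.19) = 0.35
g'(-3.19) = 0.31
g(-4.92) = 0.12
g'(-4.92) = 0.06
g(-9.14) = 0.03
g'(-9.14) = 0.01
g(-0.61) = -6.83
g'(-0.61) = -6.53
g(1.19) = 0.58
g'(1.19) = -0.65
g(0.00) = 8.00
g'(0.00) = -48.00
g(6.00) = 0.04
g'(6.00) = -0.01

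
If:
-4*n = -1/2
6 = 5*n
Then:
No Solution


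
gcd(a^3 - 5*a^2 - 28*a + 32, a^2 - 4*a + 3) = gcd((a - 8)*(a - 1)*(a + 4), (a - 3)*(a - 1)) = a - 1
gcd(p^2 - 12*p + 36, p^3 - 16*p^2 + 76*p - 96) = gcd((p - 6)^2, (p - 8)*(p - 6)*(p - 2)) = p - 6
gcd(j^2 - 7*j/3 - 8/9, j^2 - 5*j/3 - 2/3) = j + 1/3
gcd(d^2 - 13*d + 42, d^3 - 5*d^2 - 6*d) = d - 6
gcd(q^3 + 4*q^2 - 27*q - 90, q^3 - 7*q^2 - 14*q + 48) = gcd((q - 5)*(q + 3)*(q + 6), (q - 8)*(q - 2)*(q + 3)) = q + 3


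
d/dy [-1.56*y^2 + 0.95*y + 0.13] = 0.95 - 3.12*y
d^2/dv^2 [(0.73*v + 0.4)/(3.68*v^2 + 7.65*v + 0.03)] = ((0.73*v + 0.4)*(7.36*v + 7.65)*(14.72*v + 15.3) - (16.1184*v + 14.113)*(3.68*v^2 + 7.65*v + 0.03))/(3.68*v^2 + 7.65*v + 0.03)^3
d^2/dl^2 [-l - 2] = 0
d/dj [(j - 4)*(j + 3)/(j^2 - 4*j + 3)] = 3*(-j^2 + 10*j - 17)/(j^4 - 8*j^3 + 22*j^2 - 24*j + 9)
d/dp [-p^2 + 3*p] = 3 - 2*p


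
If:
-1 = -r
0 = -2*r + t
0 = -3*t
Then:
No Solution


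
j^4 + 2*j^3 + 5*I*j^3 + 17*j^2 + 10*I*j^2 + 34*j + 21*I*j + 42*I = (j + 2)*(j - 3*I)*(j + I)*(j + 7*I)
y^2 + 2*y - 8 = (y - 2)*(y + 4)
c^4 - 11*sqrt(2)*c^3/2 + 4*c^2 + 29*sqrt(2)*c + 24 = (c - 4*sqrt(2))*(c - 3*sqrt(2))*(c + sqrt(2)/2)*(c + sqrt(2))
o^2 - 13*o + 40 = (o - 8)*(o - 5)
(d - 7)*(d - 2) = d^2 - 9*d + 14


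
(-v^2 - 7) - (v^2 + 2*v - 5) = -2*v^2 - 2*v - 2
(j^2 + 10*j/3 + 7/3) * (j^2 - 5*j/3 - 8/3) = j^4 + 5*j^3/3 - 53*j^2/9 - 115*j/9 - 56/9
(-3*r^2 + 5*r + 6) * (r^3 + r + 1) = -3*r^5 + 5*r^4 + 3*r^3 + 2*r^2 + 11*r + 6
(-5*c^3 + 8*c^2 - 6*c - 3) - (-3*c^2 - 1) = -5*c^3 + 11*c^2 - 6*c - 2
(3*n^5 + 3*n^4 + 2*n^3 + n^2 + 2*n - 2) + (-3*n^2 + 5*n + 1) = 3*n^5 + 3*n^4 + 2*n^3 - 2*n^2 + 7*n - 1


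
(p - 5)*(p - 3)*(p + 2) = p^3 - 6*p^2 - p + 30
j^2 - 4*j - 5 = (j - 5)*(j + 1)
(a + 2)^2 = a^2 + 4*a + 4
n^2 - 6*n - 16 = (n - 8)*(n + 2)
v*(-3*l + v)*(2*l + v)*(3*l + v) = -18*l^3*v - 9*l^2*v^2 + 2*l*v^3 + v^4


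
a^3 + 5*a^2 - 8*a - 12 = (a - 2)*(a + 1)*(a + 6)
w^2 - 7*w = w*(w - 7)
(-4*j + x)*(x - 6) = -4*j*x + 24*j + x^2 - 6*x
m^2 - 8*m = m*(m - 8)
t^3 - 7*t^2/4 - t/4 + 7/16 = (t - 7/4)*(t - 1/2)*(t + 1/2)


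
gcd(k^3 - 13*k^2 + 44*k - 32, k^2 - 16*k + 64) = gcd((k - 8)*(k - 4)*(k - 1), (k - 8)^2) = k - 8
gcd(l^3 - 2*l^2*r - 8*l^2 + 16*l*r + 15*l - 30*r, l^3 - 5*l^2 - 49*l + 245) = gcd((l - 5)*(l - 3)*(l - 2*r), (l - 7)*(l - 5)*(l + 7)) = l - 5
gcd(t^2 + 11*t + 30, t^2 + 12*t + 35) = t + 5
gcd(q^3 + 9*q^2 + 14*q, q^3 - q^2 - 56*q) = q^2 + 7*q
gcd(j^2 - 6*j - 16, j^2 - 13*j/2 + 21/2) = 1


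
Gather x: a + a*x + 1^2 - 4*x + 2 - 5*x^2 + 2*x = a - 5*x^2 + x*(a - 2) + 3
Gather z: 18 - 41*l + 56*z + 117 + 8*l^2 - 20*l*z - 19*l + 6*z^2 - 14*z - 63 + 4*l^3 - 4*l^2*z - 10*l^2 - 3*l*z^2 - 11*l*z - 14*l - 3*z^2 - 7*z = 4*l^3 - 2*l^2 - 74*l + z^2*(3 - 3*l) + z*(-4*l^2 - 31*l + 35) + 72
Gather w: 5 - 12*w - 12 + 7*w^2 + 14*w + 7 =7*w^2 + 2*w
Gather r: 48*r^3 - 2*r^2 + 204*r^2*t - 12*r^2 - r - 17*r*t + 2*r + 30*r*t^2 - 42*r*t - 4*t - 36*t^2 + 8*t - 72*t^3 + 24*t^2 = 48*r^3 + r^2*(204*t - 14) + r*(30*t^2 - 59*t + 1) - 72*t^3 - 12*t^2 + 4*t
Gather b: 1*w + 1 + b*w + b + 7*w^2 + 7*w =b*(w + 1) + 7*w^2 + 8*w + 1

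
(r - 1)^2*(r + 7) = r^3 + 5*r^2 - 13*r + 7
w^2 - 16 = (w - 4)*(w + 4)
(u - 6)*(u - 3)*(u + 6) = u^3 - 3*u^2 - 36*u + 108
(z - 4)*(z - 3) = z^2 - 7*z + 12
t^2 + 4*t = t*(t + 4)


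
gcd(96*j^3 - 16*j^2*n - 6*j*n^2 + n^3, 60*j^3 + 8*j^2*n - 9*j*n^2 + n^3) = 6*j - n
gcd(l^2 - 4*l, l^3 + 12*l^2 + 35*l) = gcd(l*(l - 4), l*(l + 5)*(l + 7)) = l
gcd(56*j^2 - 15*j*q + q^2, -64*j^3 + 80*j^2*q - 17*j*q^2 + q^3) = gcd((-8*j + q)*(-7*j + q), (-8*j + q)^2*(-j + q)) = -8*j + q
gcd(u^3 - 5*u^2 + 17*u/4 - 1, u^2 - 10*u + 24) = u - 4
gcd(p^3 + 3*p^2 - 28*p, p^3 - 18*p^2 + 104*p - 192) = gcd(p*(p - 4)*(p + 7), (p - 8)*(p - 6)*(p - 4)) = p - 4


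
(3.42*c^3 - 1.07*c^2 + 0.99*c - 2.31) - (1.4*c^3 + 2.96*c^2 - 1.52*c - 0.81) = 2.02*c^3 - 4.03*c^2 + 2.51*c - 1.5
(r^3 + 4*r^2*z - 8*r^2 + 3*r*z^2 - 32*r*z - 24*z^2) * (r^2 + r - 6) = r^5 + 4*r^4*z - 7*r^4 + 3*r^3*z^2 - 28*r^3*z - 14*r^3 - 21*r^2*z^2 - 56*r^2*z + 48*r^2 - 42*r*z^2 + 192*r*z + 144*z^2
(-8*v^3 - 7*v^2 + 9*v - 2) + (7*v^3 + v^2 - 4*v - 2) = -v^3 - 6*v^2 + 5*v - 4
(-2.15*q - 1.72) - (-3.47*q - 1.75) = 1.32*q + 0.03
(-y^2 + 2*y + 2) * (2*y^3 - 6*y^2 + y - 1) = -2*y^5 + 10*y^4 - 9*y^3 - 9*y^2 - 2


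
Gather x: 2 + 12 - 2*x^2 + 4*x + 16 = -2*x^2 + 4*x + 30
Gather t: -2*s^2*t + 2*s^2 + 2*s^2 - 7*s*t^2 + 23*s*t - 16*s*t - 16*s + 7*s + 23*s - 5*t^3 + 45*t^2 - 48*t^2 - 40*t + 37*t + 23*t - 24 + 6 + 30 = 4*s^2 + 14*s - 5*t^3 + t^2*(-7*s - 3) + t*(-2*s^2 + 7*s + 20) + 12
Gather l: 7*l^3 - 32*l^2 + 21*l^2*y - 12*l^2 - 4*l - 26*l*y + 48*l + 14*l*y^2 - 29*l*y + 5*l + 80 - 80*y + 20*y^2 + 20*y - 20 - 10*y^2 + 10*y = 7*l^3 + l^2*(21*y - 44) + l*(14*y^2 - 55*y + 49) + 10*y^2 - 50*y + 60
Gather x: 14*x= 14*x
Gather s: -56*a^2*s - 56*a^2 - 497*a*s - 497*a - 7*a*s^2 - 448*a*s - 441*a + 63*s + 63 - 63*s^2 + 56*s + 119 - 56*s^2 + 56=-56*a^2 - 938*a + s^2*(-7*a - 119) + s*(-56*a^2 - 945*a + 119) + 238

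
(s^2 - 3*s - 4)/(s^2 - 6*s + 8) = (s + 1)/(s - 2)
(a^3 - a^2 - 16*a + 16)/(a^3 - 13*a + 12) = (a - 4)/(a - 3)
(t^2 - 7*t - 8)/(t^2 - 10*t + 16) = (t + 1)/(t - 2)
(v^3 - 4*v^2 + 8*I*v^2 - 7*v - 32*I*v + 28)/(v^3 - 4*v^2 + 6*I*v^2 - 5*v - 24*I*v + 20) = (v + 7*I)/(v + 5*I)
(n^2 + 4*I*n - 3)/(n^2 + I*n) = (n + 3*I)/n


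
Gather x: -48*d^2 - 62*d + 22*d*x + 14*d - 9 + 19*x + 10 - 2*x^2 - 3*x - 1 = -48*d^2 - 48*d - 2*x^2 + x*(22*d + 16)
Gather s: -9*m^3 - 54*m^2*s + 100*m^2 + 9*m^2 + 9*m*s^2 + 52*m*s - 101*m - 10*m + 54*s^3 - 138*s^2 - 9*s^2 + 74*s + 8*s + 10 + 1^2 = -9*m^3 + 109*m^2 - 111*m + 54*s^3 + s^2*(9*m - 147) + s*(-54*m^2 + 52*m + 82) + 11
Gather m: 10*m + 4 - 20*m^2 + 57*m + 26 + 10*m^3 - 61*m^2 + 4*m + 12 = 10*m^3 - 81*m^2 + 71*m + 42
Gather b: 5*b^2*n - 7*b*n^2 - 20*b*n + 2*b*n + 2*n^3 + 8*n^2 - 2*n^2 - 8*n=5*b^2*n + b*(-7*n^2 - 18*n) + 2*n^3 + 6*n^2 - 8*n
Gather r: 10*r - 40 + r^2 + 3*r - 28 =r^2 + 13*r - 68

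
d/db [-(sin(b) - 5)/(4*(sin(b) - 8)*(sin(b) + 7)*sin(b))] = (sin(b)^3 - 8*sin(b)^2 + 5*sin(b) + 140)*cos(b)/(2*(sin(b) - 8)^2*(sin(b) + 7)^2*sin(b)^2)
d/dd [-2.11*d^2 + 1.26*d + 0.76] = 1.26 - 4.22*d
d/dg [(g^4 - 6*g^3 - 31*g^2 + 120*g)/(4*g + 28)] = (3*g^4 + 16*g^3 - 157*g^2 - 434*g + 840)/(4*(g^2 + 14*g + 49))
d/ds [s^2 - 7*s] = 2*s - 7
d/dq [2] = 0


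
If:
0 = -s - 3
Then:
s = -3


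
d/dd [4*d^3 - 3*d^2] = 6*d*(2*d - 1)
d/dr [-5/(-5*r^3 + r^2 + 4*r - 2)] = 5*(-15*r^2 + 2*r + 4)/(5*r^3 - r^2 - 4*r + 2)^2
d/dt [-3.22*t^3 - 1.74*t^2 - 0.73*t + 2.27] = -9.66*t^2 - 3.48*t - 0.73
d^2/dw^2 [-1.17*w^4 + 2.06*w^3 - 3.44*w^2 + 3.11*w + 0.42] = -14.04*w^2 + 12.36*w - 6.88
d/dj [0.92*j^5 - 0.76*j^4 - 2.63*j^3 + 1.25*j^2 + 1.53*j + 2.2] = 4.6*j^4 - 3.04*j^3 - 7.89*j^2 + 2.5*j + 1.53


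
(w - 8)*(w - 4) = w^2 - 12*w + 32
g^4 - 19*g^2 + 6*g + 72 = (g - 3)^2*(g + 2)*(g + 4)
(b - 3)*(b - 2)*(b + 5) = b^3 - 19*b + 30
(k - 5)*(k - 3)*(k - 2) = k^3 - 10*k^2 + 31*k - 30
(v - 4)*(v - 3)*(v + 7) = v^3 - 37*v + 84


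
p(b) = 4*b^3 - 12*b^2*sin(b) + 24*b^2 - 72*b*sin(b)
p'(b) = -12*b^2*cos(b) + 12*b^2 - 24*b*sin(b) - 72*b*cos(b) + 48*b - 72*sin(b)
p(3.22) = 410.29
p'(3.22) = 645.84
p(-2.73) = 54.63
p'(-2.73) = -137.19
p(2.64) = 109.26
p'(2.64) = 385.27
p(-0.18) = -1.50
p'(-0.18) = 16.23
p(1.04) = -45.31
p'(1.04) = -65.20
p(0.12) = -0.70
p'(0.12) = -11.78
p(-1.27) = -38.33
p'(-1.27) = 19.41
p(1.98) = -48.81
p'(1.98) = 107.87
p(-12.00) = -3919.60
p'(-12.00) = 538.81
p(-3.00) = 92.76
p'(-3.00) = -142.92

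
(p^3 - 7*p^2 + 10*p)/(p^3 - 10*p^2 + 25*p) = (p - 2)/(p - 5)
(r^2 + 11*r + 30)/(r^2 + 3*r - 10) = (r + 6)/(r - 2)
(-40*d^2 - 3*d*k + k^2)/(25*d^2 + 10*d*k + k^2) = (-8*d + k)/(5*d + k)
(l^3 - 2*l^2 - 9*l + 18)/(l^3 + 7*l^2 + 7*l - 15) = (l^2 - 5*l + 6)/(l^2 + 4*l - 5)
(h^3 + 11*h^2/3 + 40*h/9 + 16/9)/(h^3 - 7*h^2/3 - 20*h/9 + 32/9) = (3*h^2 + 7*h + 4)/(3*h^2 - 11*h + 8)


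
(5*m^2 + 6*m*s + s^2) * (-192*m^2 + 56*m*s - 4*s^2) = -960*m^4 - 872*m^3*s + 124*m^2*s^2 + 32*m*s^3 - 4*s^4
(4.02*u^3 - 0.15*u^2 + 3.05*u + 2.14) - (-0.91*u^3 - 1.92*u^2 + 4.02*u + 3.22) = 4.93*u^3 + 1.77*u^2 - 0.97*u - 1.08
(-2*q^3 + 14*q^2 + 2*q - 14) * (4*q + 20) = -8*q^4 + 16*q^3 + 288*q^2 - 16*q - 280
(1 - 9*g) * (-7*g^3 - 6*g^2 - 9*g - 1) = 63*g^4 + 47*g^3 + 75*g^2 - 1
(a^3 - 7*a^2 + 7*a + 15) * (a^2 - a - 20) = a^5 - 8*a^4 - 6*a^3 + 148*a^2 - 155*a - 300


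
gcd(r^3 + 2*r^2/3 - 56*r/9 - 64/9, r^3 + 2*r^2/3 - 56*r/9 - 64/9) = r^3 + 2*r^2/3 - 56*r/9 - 64/9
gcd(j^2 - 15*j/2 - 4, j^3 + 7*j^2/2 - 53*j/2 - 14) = j + 1/2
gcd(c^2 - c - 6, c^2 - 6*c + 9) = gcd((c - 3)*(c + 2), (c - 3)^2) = c - 3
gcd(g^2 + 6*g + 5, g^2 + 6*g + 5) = g^2 + 6*g + 5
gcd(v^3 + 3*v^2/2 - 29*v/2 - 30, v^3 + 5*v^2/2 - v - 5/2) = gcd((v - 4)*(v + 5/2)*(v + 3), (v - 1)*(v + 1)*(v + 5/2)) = v + 5/2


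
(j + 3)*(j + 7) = j^2 + 10*j + 21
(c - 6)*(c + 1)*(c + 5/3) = c^3 - 10*c^2/3 - 43*c/3 - 10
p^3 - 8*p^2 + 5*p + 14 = (p - 7)*(p - 2)*(p + 1)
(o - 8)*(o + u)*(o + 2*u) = o^3 + 3*o^2*u - 8*o^2 + 2*o*u^2 - 24*o*u - 16*u^2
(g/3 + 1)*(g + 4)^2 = g^3/3 + 11*g^2/3 + 40*g/3 + 16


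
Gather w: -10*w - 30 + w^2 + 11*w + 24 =w^2 + w - 6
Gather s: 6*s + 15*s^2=15*s^2 + 6*s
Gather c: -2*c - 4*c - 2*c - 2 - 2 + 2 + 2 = -8*c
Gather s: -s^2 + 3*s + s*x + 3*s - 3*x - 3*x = -s^2 + s*(x + 6) - 6*x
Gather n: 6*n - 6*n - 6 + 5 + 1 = 0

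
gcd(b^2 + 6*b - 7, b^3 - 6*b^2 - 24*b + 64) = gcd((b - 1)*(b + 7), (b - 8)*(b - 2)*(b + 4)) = 1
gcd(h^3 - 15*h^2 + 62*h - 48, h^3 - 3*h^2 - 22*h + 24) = h^2 - 7*h + 6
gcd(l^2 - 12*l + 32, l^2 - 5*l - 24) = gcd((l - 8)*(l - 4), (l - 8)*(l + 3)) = l - 8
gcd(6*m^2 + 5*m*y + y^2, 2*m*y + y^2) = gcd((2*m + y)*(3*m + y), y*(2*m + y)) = 2*m + y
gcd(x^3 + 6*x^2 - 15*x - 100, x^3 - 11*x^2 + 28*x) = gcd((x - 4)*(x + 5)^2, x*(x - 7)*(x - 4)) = x - 4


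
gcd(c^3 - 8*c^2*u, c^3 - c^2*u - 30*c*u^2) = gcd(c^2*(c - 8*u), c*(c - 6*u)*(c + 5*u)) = c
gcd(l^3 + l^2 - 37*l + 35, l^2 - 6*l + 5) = l^2 - 6*l + 5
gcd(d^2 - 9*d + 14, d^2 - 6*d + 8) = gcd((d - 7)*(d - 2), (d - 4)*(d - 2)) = d - 2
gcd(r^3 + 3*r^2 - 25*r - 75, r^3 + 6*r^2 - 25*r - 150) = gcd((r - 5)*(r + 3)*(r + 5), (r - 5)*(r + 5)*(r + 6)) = r^2 - 25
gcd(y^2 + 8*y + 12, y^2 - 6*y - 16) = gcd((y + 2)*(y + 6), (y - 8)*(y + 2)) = y + 2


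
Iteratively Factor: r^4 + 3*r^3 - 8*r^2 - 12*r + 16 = (r - 1)*(r^3 + 4*r^2 - 4*r - 16) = (r - 1)*(r + 2)*(r^2 + 2*r - 8) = (r - 1)*(r + 2)*(r + 4)*(r - 2)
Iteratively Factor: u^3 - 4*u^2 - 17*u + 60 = (u - 3)*(u^2 - u - 20) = (u - 5)*(u - 3)*(u + 4)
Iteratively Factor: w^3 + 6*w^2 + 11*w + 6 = (w + 2)*(w^2 + 4*w + 3) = (w + 1)*(w + 2)*(w + 3)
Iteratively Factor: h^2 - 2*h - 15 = (h - 5)*(h + 3)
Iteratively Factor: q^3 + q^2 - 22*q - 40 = (q + 2)*(q^2 - q - 20) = (q - 5)*(q + 2)*(q + 4)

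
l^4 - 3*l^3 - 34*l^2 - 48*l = l*(l - 8)*(l + 2)*(l + 3)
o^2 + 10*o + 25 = (o + 5)^2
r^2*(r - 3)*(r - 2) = r^4 - 5*r^3 + 6*r^2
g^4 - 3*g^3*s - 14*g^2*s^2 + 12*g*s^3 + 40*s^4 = (g - 5*s)*(g - 2*s)*(g + 2*s)^2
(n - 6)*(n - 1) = n^2 - 7*n + 6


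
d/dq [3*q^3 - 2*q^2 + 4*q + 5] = 9*q^2 - 4*q + 4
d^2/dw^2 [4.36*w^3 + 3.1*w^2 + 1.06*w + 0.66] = 26.16*w + 6.2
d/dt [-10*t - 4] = -10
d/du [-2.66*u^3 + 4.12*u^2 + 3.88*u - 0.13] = -7.98*u^2 + 8.24*u + 3.88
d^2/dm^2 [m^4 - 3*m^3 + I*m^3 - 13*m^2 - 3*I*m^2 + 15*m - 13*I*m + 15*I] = 12*m^2 + 6*m*(-3 + I) - 26 - 6*I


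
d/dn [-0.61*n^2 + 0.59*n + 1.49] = 0.59 - 1.22*n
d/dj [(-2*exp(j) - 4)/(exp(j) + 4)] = -4*exp(j)/(exp(j) + 4)^2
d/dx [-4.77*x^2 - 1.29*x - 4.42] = -9.54*x - 1.29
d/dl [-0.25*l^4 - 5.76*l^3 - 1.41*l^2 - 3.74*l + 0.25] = -1.0*l^3 - 17.28*l^2 - 2.82*l - 3.74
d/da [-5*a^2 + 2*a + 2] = 2 - 10*a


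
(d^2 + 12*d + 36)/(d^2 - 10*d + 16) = (d^2 + 12*d + 36)/(d^2 - 10*d + 16)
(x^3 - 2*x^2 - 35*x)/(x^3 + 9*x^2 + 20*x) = (x - 7)/(x + 4)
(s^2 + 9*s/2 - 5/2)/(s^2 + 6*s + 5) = (s - 1/2)/(s + 1)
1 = 1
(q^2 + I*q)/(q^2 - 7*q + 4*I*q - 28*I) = q*(q + I)/(q^2 + q*(-7 + 4*I) - 28*I)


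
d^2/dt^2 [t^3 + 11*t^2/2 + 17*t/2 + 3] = 6*t + 11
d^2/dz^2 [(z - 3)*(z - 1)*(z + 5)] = 6*z + 2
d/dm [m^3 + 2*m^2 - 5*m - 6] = 3*m^2 + 4*m - 5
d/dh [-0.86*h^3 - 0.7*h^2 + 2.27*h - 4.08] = -2.58*h^2 - 1.4*h + 2.27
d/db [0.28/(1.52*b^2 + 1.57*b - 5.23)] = (-0.8512*b - 0.4396)/(1.52*b^2 + 1.57*b - 5.23)^2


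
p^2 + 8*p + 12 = (p + 2)*(p + 6)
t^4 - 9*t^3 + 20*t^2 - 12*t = t*(t - 6)*(t - 2)*(t - 1)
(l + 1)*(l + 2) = l^2 + 3*l + 2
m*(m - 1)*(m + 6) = m^3 + 5*m^2 - 6*m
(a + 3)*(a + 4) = a^2 + 7*a + 12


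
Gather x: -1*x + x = 0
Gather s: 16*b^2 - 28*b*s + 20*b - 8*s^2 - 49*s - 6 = 16*b^2 + 20*b - 8*s^2 + s*(-28*b - 49) - 6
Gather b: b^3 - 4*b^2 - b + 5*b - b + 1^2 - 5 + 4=b^3 - 4*b^2 + 3*b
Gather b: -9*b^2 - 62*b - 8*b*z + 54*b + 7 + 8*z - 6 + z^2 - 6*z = -9*b^2 + b*(-8*z - 8) + z^2 + 2*z + 1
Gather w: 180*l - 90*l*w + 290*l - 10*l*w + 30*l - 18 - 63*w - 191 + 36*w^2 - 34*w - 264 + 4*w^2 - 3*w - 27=500*l + 40*w^2 + w*(-100*l - 100) - 500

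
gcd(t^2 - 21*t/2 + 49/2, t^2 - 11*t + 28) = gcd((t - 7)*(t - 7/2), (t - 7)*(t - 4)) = t - 7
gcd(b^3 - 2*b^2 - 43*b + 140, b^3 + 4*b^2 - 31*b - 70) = b^2 + 2*b - 35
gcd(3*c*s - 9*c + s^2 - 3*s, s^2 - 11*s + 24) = s - 3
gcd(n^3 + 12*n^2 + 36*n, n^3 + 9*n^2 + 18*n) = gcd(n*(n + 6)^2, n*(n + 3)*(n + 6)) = n^2 + 6*n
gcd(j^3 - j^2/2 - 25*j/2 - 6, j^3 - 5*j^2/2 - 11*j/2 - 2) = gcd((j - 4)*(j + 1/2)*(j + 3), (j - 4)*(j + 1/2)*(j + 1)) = j^2 - 7*j/2 - 2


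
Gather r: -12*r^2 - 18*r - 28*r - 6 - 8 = -12*r^2 - 46*r - 14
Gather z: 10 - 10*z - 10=-10*z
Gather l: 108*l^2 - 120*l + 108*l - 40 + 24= 108*l^2 - 12*l - 16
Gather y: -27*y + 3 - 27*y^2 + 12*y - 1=-27*y^2 - 15*y + 2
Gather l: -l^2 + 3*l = -l^2 + 3*l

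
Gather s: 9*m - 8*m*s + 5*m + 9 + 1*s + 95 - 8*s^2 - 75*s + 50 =14*m - 8*s^2 + s*(-8*m - 74) + 154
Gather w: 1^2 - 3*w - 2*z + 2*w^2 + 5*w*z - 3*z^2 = 2*w^2 + w*(5*z - 3) - 3*z^2 - 2*z + 1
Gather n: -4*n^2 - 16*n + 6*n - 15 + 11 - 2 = -4*n^2 - 10*n - 6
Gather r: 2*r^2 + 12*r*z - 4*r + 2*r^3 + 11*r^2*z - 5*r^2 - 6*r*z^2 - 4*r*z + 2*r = 2*r^3 + r^2*(11*z - 3) + r*(-6*z^2 + 8*z - 2)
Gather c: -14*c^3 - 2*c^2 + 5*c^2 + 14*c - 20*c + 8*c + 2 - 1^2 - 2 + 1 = -14*c^3 + 3*c^2 + 2*c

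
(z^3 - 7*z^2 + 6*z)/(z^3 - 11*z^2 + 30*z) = (z - 1)/(z - 5)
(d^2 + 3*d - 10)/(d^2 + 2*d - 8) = (d + 5)/(d + 4)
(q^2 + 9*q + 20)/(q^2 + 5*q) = (q + 4)/q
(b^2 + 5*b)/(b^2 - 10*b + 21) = b*(b + 5)/(b^2 - 10*b + 21)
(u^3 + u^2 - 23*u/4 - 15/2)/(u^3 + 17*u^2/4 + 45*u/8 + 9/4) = 2*(2*u - 5)/(4*u + 3)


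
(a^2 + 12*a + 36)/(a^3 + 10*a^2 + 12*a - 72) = 1/(a - 2)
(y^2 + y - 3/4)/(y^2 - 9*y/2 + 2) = (y + 3/2)/(y - 4)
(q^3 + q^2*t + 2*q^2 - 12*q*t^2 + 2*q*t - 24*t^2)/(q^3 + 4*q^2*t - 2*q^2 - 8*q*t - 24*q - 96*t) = (q^2 - 3*q*t + 2*q - 6*t)/(q^2 - 2*q - 24)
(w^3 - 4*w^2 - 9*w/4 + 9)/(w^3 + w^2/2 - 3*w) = (w^2 - 5*w/2 - 6)/(w*(w + 2))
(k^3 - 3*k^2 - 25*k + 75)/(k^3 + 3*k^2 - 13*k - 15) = (k - 5)/(k + 1)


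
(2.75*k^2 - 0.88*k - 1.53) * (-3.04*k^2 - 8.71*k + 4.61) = -8.36*k^4 - 21.2773*k^3 + 24.9935*k^2 + 9.2695*k - 7.0533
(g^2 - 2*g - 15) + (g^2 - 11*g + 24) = 2*g^2 - 13*g + 9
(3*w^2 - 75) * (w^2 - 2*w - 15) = 3*w^4 - 6*w^3 - 120*w^2 + 150*w + 1125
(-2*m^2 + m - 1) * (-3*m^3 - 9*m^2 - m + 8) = 6*m^5 + 15*m^4 - 4*m^3 - 8*m^2 + 9*m - 8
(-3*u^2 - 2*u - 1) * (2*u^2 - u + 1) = -6*u^4 - u^3 - 3*u^2 - u - 1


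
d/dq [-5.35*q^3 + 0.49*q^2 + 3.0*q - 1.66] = -16.05*q^2 + 0.98*q + 3.0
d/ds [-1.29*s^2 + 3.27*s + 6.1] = 3.27 - 2.58*s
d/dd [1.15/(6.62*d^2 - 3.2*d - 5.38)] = (3.68 - 15.226*d)/(-6.62*d^2 + 3.2*d + 5.38)^2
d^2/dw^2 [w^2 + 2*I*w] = 2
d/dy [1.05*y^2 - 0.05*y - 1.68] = 2.1*y - 0.05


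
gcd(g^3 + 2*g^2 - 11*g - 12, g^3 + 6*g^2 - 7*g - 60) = g^2 + g - 12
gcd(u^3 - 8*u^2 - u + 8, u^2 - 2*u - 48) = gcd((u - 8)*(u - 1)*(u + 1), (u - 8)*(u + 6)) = u - 8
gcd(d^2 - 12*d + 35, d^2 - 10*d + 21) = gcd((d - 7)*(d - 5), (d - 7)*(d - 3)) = d - 7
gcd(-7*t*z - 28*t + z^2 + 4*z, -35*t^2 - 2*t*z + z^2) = -7*t + z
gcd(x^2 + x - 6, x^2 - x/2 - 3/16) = 1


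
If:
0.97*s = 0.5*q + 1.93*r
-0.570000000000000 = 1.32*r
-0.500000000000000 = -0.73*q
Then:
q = 0.68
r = -0.43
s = -0.51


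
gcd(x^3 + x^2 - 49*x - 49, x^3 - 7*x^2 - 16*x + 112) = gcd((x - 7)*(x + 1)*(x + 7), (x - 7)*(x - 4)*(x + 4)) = x - 7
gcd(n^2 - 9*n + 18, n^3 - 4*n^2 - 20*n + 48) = n - 6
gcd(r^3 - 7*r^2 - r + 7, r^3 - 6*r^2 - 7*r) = r^2 - 6*r - 7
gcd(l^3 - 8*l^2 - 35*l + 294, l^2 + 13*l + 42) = l + 6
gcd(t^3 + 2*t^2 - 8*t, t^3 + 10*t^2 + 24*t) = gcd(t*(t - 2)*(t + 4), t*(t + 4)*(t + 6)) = t^2 + 4*t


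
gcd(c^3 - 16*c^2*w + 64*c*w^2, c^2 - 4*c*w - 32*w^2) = -c + 8*w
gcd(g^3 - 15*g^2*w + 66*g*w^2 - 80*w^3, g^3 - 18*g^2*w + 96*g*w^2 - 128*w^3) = g^2 - 10*g*w + 16*w^2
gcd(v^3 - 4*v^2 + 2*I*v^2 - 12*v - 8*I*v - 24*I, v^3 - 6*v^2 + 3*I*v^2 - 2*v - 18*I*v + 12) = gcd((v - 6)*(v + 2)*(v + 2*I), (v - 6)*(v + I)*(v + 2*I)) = v^2 + v*(-6 + 2*I) - 12*I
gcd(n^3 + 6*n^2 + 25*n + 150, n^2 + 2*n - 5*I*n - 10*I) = n - 5*I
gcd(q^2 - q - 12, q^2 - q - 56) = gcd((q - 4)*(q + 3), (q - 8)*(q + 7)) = 1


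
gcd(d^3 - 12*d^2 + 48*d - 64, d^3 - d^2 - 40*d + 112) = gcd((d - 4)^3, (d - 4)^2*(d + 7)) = d^2 - 8*d + 16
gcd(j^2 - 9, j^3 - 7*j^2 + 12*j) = j - 3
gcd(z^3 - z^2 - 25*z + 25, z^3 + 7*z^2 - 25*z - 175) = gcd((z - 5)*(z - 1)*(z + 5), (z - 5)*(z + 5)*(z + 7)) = z^2 - 25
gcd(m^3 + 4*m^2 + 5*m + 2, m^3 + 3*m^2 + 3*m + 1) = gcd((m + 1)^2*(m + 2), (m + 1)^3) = m^2 + 2*m + 1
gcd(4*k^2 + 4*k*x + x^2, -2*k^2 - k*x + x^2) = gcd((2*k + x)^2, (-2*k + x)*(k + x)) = 1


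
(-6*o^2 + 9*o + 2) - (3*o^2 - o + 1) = -9*o^2 + 10*o + 1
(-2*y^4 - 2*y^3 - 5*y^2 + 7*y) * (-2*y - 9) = 4*y^5 + 22*y^4 + 28*y^3 + 31*y^2 - 63*y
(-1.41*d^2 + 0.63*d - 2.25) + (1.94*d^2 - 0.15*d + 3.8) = 0.53*d^2 + 0.48*d + 1.55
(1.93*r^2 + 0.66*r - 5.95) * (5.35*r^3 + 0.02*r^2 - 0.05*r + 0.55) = 10.3255*r^5 + 3.5696*r^4 - 31.9158*r^3 + 0.9095*r^2 + 0.6605*r - 3.2725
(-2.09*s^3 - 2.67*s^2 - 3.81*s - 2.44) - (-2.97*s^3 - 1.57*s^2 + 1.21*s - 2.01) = 0.88*s^3 - 1.1*s^2 - 5.02*s - 0.43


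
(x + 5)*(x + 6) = x^2 + 11*x + 30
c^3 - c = c*(c - 1)*(c + 1)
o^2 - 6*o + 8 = (o - 4)*(o - 2)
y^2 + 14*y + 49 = (y + 7)^2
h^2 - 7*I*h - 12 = (h - 4*I)*(h - 3*I)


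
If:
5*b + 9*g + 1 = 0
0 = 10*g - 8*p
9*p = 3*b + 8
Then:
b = -1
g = 4/9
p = 5/9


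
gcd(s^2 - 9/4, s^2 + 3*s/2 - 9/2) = s - 3/2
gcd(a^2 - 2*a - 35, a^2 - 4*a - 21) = a - 7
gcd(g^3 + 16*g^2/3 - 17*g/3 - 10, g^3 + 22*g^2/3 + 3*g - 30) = g^2 + 13*g/3 - 10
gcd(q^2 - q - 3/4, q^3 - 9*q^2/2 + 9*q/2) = q - 3/2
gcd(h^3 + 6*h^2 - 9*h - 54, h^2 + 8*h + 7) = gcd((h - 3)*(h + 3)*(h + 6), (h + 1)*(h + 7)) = 1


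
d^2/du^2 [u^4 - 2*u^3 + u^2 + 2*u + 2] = 12*u^2 - 12*u + 2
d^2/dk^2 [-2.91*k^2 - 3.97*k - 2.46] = -5.82000000000000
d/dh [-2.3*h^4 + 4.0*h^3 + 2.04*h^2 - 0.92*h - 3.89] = -9.2*h^3 + 12.0*h^2 + 4.08*h - 0.92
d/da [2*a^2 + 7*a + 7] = 4*a + 7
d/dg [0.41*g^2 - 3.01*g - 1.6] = 0.82*g - 3.01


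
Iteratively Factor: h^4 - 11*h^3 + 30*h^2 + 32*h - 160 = (h + 2)*(h^3 - 13*h^2 + 56*h - 80) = (h - 4)*(h + 2)*(h^2 - 9*h + 20) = (h - 4)^2*(h + 2)*(h - 5)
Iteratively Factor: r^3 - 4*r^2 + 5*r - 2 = (r - 1)*(r^2 - 3*r + 2) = (r - 1)^2*(r - 2)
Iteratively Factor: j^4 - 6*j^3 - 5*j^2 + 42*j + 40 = (j - 5)*(j^3 - j^2 - 10*j - 8) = (j - 5)*(j + 2)*(j^2 - 3*j - 4) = (j - 5)*(j + 1)*(j + 2)*(j - 4)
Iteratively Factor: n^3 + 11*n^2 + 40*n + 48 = (n + 3)*(n^2 + 8*n + 16) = (n + 3)*(n + 4)*(n + 4)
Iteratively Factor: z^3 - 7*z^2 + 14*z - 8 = (z - 2)*(z^2 - 5*z + 4) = (z - 2)*(z - 1)*(z - 4)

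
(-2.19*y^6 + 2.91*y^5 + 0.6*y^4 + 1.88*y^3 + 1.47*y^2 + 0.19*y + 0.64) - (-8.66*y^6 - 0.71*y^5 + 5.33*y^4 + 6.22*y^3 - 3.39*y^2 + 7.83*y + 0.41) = 6.47*y^6 + 3.62*y^5 - 4.73*y^4 - 4.34*y^3 + 4.86*y^2 - 7.64*y + 0.23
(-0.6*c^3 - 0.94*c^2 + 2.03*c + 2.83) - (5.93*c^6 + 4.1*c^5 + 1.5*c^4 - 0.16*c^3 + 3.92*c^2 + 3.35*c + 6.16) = -5.93*c^6 - 4.1*c^5 - 1.5*c^4 - 0.44*c^3 - 4.86*c^2 - 1.32*c - 3.33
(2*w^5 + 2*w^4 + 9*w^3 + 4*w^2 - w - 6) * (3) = 6*w^5 + 6*w^4 + 27*w^3 + 12*w^2 - 3*w - 18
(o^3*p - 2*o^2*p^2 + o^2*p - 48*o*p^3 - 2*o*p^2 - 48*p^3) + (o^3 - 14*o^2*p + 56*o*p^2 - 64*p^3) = o^3*p + o^3 - 2*o^2*p^2 - 13*o^2*p - 48*o*p^3 + 54*o*p^2 - 112*p^3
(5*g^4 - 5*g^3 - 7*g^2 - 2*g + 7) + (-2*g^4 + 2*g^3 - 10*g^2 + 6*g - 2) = 3*g^4 - 3*g^3 - 17*g^2 + 4*g + 5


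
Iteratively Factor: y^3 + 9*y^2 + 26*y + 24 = (y + 2)*(y^2 + 7*y + 12) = (y + 2)*(y + 3)*(y + 4)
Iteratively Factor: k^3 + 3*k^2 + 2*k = (k + 1)*(k^2 + 2*k) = (k + 1)*(k + 2)*(k)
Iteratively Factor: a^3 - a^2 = (a)*(a^2 - a) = a*(a - 1)*(a)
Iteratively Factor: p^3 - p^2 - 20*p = (p - 5)*(p^2 + 4*p) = (p - 5)*(p + 4)*(p)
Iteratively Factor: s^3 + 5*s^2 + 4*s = (s + 4)*(s^2 + s) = (s + 1)*(s + 4)*(s)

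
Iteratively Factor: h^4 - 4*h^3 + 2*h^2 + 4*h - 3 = (h - 3)*(h^3 - h^2 - h + 1) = (h - 3)*(h + 1)*(h^2 - 2*h + 1) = (h - 3)*(h - 1)*(h + 1)*(h - 1)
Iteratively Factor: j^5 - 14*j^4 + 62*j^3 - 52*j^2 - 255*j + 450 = (j - 3)*(j^4 - 11*j^3 + 29*j^2 + 35*j - 150) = (j - 3)*(j + 2)*(j^3 - 13*j^2 + 55*j - 75) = (j - 5)*(j - 3)*(j + 2)*(j^2 - 8*j + 15) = (j - 5)*(j - 3)^2*(j + 2)*(j - 5)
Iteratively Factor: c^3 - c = (c + 1)*(c^2 - c) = (c - 1)*(c + 1)*(c)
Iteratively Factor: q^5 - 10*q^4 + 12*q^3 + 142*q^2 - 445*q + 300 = (q - 3)*(q^4 - 7*q^3 - 9*q^2 + 115*q - 100) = (q - 5)*(q - 3)*(q^3 - 2*q^2 - 19*q + 20) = (q - 5)^2*(q - 3)*(q^2 + 3*q - 4) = (q - 5)^2*(q - 3)*(q + 4)*(q - 1)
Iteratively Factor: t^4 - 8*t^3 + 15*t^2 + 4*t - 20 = (t - 5)*(t^3 - 3*t^2 + 4) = (t - 5)*(t - 2)*(t^2 - t - 2) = (t - 5)*(t - 2)^2*(t + 1)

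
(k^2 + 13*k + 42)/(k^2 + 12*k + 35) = (k + 6)/(k + 5)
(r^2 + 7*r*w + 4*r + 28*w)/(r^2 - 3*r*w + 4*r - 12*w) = (r + 7*w)/(r - 3*w)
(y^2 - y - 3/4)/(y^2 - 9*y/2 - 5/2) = (y - 3/2)/(y - 5)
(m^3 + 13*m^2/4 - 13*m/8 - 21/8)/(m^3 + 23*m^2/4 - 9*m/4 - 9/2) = (m + 7/2)/(m + 6)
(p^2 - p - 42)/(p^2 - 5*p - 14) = (p + 6)/(p + 2)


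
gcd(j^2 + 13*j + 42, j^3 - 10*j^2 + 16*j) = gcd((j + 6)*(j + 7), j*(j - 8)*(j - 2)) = 1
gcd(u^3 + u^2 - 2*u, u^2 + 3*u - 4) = u - 1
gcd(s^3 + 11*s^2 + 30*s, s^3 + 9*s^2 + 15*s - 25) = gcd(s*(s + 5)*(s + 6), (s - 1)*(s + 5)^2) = s + 5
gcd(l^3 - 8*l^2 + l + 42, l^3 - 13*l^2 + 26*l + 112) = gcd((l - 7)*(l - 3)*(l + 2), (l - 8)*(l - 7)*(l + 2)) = l^2 - 5*l - 14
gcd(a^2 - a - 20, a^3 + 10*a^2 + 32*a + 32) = a + 4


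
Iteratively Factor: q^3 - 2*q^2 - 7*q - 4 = (q + 1)*(q^2 - 3*q - 4) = (q - 4)*(q + 1)*(q + 1)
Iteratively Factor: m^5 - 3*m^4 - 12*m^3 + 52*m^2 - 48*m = (m - 3)*(m^4 - 12*m^2 + 16*m) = m*(m - 3)*(m^3 - 12*m + 16) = m*(m - 3)*(m - 2)*(m^2 + 2*m - 8) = m*(m - 3)*(m - 2)^2*(m + 4)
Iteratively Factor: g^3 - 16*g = (g)*(g^2 - 16) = g*(g - 4)*(g + 4)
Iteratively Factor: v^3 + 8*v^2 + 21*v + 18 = (v + 2)*(v^2 + 6*v + 9) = (v + 2)*(v + 3)*(v + 3)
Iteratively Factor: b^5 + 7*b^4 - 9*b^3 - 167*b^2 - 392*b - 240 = (b + 1)*(b^4 + 6*b^3 - 15*b^2 - 152*b - 240) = (b + 1)*(b + 4)*(b^3 + 2*b^2 - 23*b - 60) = (b + 1)*(b + 4)^2*(b^2 - 2*b - 15) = (b + 1)*(b + 3)*(b + 4)^2*(b - 5)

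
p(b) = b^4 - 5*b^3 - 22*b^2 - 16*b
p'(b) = 4*b^3 - 15*b^2 - 44*b - 16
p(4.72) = -595.09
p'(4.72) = -137.24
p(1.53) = -88.41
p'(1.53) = -104.11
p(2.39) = -199.54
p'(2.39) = -152.23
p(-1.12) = -1.08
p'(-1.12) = 8.84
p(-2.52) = 20.95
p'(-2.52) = -64.39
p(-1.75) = -3.20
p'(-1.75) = -6.38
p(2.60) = -232.50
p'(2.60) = -161.50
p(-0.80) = 1.69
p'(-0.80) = 7.55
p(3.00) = -300.00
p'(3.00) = -175.00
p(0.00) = 0.00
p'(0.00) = -16.00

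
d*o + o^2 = o*(d + o)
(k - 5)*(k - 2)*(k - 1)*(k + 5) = k^4 - 3*k^3 - 23*k^2 + 75*k - 50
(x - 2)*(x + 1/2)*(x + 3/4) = x^3 - 3*x^2/4 - 17*x/8 - 3/4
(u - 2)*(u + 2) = u^2 - 4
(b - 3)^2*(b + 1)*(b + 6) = b^4 + b^3 - 27*b^2 + 27*b + 54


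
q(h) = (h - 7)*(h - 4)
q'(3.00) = -5.00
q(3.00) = 4.00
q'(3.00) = -5.00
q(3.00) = 4.00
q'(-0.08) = -11.16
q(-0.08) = 28.89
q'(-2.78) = -16.56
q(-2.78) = 66.31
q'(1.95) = -7.10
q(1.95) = 10.35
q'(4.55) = -1.90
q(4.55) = -1.35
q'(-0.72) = -12.44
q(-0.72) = 36.44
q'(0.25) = -10.50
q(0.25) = 25.31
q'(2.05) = -6.90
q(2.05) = 9.65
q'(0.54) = -9.92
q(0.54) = 22.35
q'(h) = 2*h - 11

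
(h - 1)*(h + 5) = h^2 + 4*h - 5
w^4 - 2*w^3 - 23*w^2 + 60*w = w*(w - 4)*(w - 3)*(w + 5)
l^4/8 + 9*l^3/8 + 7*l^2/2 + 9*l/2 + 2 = (l/4 + 1/2)*(l/2 + 1/2)*(l + 2)*(l + 4)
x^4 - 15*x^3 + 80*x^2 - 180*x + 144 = (x - 6)*(x - 4)*(x - 3)*(x - 2)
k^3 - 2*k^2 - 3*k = k*(k - 3)*(k + 1)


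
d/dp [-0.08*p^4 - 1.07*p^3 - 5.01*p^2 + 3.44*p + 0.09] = -0.32*p^3 - 3.21*p^2 - 10.02*p + 3.44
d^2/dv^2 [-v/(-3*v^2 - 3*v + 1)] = 6*(3*v*(2*v + 1)^2 - (3*v + 1)*(3*v^2 + 3*v - 1))/(3*v^2 + 3*v - 1)^3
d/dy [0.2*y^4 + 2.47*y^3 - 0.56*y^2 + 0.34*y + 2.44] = 0.8*y^3 + 7.41*y^2 - 1.12*y + 0.34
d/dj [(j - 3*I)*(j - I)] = 2*j - 4*I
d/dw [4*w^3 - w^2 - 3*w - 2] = 12*w^2 - 2*w - 3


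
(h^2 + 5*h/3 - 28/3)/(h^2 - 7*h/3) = (h + 4)/h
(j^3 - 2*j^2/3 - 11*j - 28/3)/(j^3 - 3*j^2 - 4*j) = (j + 7/3)/j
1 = 1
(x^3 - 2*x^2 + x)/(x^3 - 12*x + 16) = x*(x^2 - 2*x + 1)/(x^3 - 12*x + 16)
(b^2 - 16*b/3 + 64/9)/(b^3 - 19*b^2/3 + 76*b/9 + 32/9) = (3*b - 8)/(3*b^2 - 11*b - 4)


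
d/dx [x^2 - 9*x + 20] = 2*x - 9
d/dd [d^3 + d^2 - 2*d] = 3*d^2 + 2*d - 2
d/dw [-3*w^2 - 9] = -6*w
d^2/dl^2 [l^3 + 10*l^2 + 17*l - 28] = 6*l + 20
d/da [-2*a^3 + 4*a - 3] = 4 - 6*a^2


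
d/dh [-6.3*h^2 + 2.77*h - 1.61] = 2.77 - 12.6*h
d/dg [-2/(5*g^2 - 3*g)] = 2*(10*g - 3)/(g^2*(5*g - 3)^2)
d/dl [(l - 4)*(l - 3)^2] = (l - 3)*(3*l - 11)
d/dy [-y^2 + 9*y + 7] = 9 - 2*y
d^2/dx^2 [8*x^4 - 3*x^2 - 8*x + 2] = 96*x^2 - 6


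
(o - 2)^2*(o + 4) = o^3 - 12*o + 16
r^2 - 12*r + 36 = (r - 6)^2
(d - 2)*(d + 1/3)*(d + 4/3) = d^3 - d^2/3 - 26*d/9 - 8/9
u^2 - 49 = (u - 7)*(u + 7)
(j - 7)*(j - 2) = j^2 - 9*j + 14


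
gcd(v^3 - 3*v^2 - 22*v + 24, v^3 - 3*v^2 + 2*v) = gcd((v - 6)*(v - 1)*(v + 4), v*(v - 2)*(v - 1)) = v - 1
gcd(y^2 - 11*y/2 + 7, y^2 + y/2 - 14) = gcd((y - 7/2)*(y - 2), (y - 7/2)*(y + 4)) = y - 7/2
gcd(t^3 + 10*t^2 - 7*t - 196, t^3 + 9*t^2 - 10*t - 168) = t^2 + 3*t - 28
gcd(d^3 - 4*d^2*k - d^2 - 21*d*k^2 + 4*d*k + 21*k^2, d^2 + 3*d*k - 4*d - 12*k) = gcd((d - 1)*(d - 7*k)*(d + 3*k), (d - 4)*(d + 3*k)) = d + 3*k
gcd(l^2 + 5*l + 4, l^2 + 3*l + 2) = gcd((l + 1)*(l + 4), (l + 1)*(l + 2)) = l + 1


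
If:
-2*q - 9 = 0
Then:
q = -9/2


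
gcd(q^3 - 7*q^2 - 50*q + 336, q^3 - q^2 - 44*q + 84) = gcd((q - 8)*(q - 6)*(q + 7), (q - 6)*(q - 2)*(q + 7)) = q^2 + q - 42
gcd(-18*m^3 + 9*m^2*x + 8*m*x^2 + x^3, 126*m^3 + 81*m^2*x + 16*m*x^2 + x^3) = 18*m^2 + 9*m*x + x^2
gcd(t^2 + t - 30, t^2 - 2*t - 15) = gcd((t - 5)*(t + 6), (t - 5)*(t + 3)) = t - 5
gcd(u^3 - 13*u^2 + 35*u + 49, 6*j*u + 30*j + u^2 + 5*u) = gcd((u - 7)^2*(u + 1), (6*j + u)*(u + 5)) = 1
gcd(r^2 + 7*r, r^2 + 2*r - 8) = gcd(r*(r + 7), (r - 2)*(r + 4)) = 1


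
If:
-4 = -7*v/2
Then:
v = 8/7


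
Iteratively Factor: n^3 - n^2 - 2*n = (n + 1)*(n^2 - 2*n) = n*(n + 1)*(n - 2)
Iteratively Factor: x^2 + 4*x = (x)*(x + 4)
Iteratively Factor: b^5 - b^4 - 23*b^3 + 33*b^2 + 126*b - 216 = (b - 3)*(b^4 + 2*b^3 - 17*b^2 - 18*b + 72) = (b - 3)*(b + 4)*(b^3 - 2*b^2 - 9*b + 18) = (b - 3)^2*(b + 4)*(b^2 + b - 6) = (b - 3)^2*(b - 2)*(b + 4)*(b + 3)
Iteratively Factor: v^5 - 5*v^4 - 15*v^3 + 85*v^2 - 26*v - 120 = (v - 5)*(v^4 - 15*v^2 + 10*v + 24) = (v - 5)*(v - 3)*(v^3 + 3*v^2 - 6*v - 8) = (v - 5)*(v - 3)*(v + 1)*(v^2 + 2*v - 8) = (v - 5)*(v - 3)*(v + 1)*(v + 4)*(v - 2)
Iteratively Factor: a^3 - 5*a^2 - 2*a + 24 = (a - 3)*(a^2 - 2*a - 8) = (a - 4)*(a - 3)*(a + 2)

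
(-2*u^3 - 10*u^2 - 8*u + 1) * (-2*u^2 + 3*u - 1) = 4*u^5 + 14*u^4 - 12*u^3 - 16*u^2 + 11*u - 1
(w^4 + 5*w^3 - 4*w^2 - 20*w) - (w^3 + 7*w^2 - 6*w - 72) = w^4 + 4*w^3 - 11*w^2 - 14*w + 72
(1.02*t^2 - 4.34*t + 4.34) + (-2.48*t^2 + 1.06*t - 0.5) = -1.46*t^2 - 3.28*t + 3.84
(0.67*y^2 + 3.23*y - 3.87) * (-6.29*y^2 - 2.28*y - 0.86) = -4.2143*y^4 - 21.8443*y^3 + 16.4017*y^2 + 6.0458*y + 3.3282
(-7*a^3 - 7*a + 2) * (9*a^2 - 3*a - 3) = -63*a^5 + 21*a^4 - 42*a^3 + 39*a^2 + 15*a - 6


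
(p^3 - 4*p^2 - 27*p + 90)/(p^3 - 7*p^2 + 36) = (p + 5)/(p + 2)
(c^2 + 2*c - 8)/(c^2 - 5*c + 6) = (c + 4)/(c - 3)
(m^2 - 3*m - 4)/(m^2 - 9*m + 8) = (m^2 - 3*m - 4)/(m^2 - 9*m + 8)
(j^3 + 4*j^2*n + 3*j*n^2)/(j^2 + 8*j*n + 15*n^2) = j*(j + n)/(j + 5*n)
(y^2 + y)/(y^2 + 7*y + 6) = y/(y + 6)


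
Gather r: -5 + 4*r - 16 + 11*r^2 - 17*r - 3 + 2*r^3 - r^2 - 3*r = 2*r^3 + 10*r^2 - 16*r - 24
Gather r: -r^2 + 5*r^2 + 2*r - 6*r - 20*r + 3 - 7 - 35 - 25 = 4*r^2 - 24*r - 64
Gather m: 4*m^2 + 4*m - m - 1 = 4*m^2 + 3*m - 1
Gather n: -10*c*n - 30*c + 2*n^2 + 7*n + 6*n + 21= -30*c + 2*n^2 + n*(13 - 10*c) + 21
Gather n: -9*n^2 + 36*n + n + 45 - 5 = -9*n^2 + 37*n + 40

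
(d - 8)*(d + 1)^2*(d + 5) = d^4 - d^3 - 45*d^2 - 83*d - 40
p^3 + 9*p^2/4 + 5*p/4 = p*(p + 1)*(p + 5/4)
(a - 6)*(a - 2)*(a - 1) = a^3 - 9*a^2 + 20*a - 12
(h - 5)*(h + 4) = h^2 - h - 20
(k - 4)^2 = k^2 - 8*k + 16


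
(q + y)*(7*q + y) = 7*q^2 + 8*q*y + y^2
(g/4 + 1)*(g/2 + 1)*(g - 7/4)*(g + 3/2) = g^4/8 + 23*g^3/32 + 31*g^2/64 - 71*g/32 - 21/8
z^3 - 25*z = z*(z - 5)*(z + 5)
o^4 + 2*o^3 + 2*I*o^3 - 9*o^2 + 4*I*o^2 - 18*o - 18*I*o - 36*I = (o - 3)*(o + 2)*(o + 3)*(o + 2*I)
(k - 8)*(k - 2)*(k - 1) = k^3 - 11*k^2 + 26*k - 16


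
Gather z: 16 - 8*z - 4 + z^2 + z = z^2 - 7*z + 12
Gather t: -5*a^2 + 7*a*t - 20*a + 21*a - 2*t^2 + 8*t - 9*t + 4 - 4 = -5*a^2 + a - 2*t^2 + t*(7*a - 1)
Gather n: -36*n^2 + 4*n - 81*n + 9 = -36*n^2 - 77*n + 9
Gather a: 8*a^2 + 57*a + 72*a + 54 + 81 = 8*a^2 + 129*a + 135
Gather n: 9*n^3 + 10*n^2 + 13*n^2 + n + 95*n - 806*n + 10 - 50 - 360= 9*n^3 + 23*n^2 - 710*n - 400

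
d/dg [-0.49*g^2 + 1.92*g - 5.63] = 1.92 - 0.98*g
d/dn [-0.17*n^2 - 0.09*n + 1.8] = -0.34*n - 0.09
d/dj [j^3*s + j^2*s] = j*s*(3*j + 2)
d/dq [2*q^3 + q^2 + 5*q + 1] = 6*q^2 + 2*q + 5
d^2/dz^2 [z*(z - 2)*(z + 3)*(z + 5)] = 12*z^2 + 36*z - 2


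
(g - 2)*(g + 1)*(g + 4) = g^3 + 3*g^2 - 6*g - 8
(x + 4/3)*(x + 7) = x^2 + 25*x/3 + 28/3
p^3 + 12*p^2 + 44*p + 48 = (p + 2)*(p + 4)*(p + 6)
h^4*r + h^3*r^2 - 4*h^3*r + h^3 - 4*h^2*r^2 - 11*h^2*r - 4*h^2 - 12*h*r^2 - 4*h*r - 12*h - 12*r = (h - 6)*(h + 2)*(h + r)*(h*r + 1)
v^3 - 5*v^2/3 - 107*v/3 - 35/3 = (v - 7)*(v + 1/3)*(v + 5)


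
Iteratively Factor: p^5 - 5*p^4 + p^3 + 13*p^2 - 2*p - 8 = (p - 2)*(p^4 - 3*p^3 - 5*p^2 + 3*p + 4) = (p - 2)*(p + 1)*(p^3 - 4*p^2 - p + 4) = (p - 2)*(p + 1)^2*(p^2 - 5*p + 4) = (p - 4)*(p - 2)*(p + 1)^2*(p - 1)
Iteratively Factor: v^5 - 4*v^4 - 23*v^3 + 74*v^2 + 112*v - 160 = (v - 1)*(v^4 - 3*v^3 - 26*v^2 + 48*v + 160) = (v - 5)*(v - 1)*(v^3 + 2*v^2 - 16*v - 32) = (v - 5)*(v - 1)*(v + 4)*(v^2 - 2*v - 8) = (v - 5)*(v - 4)*(v - 1)*(v + 4)*(v + 2)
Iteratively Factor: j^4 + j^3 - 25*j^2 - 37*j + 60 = (j - 5)*(j^3 + 6*j^2 + 5*j - 12) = (j - 5)*(j + 4)*(j^2 + 2*j - 3) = (j - 5)*(j - 1)*(j + 4)*(j + 3)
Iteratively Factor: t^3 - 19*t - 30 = (t + 2)*(t^2 - 2*t - 15) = (t - 5)*(t + 2)*(t + 3)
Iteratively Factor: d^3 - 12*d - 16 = (d - 4)*(d^2 + 4*d + 4) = (d - 4)*(d + 2)*(d + 2)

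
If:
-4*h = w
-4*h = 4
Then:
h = -1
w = 4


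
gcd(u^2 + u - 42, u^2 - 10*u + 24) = u - 6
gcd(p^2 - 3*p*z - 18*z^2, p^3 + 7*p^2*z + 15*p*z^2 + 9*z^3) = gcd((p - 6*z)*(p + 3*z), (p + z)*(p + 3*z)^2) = p + 3*z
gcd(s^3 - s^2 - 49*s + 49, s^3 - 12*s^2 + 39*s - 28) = s^2 - 8*s + 7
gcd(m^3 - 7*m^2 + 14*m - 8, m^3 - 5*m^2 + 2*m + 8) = m^2 - 6*m + 8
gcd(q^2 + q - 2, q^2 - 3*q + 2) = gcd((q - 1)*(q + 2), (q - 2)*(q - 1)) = q - 1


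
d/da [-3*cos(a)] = 3*sin(a)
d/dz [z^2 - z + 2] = 2*z - 1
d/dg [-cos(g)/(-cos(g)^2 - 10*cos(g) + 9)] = (cos(g)^2 + 9)*sin(g)/(cos(g)^2 + 10*cos(g) - 9)^2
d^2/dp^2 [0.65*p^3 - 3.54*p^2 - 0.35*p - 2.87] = 3.9*p - 7.08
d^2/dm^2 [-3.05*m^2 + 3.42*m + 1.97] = -6.10000000000000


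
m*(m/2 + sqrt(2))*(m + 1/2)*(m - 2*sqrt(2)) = m^4/2 + m^3/4 - 4*m^2 - 2*m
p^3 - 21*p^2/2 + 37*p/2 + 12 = (p - 8)*(p - 3)*(p + 1/2)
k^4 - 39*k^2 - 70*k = k*(k - 7)*(k + 2)*(k + 5)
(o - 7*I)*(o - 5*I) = o^2 - 12*I*o - 35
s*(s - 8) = s^2 - 8*s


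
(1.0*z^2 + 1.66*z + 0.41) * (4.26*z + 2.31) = 4.26*z^3 + 9.3816*z^2 + 5.5812*z + 0.9471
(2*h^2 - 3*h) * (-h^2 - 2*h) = -2*h^4 - h^3 + 6*h^2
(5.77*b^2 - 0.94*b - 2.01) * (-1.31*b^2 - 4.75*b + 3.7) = -7.5587*b^4 - 26.1761*b^3 + 28.4471*b^2 + 6.0695*b - 7.437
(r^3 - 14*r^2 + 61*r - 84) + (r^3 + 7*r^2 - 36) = 2*r^3 - 7*r^2 + 61*r - 120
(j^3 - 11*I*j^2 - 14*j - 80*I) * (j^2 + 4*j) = j^5 + 4*j^4 - 11*I*j^4 - 14*j^3 - 44*I*j^3 - 56*j^2 - 80*I*j^2 - 320*I*j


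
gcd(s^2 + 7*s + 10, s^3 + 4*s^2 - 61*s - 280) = s + 5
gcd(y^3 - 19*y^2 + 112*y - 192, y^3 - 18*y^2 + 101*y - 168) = y^2 - 11*y + 24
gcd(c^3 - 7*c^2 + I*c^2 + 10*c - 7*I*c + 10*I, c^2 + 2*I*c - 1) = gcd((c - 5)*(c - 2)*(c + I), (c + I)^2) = c + I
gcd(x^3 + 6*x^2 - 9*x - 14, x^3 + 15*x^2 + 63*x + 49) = x^2 + 8*x + 7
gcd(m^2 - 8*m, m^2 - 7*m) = m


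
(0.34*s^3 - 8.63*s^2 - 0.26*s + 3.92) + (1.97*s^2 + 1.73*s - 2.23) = 0.34*s^3 - 6.66*s^2 + 1.47*s + 1.69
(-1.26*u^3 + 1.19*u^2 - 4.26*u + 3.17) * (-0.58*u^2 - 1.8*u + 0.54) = 0.7308*u^5 + 1.5778*u^4 - 0.3516*u^3 + 6.472*u^2 - 8.0064*u + 1.7118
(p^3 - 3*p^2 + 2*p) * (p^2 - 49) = p^5 - 3*p^4 - 47*p^3 + 147*p^2 - 98*p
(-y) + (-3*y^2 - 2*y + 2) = -3*y^2 - 3*y + 2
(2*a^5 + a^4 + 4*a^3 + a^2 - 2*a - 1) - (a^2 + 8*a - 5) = 2*a^5 + a^4 + 4*a^3 - 10*a + 4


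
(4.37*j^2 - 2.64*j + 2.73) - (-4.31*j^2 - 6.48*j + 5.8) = 8.68*j^2 + 3.84*j - 3.07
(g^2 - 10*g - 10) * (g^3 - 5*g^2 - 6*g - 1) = g^5 - 15*g^4 + 34*g^3 + 109*g^2 + 70*g + 10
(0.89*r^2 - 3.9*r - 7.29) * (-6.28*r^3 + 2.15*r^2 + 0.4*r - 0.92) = -5.5892*r^5 + 26.4055*r^4 + 37.7522*r^3 - 18.0523*r^2 + 0.672*r + 6.7068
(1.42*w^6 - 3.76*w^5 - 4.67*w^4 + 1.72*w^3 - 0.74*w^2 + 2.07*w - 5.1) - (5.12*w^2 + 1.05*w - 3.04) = 1.42*w^6 - 3.76*w^5 - 4.67*w^4 + 1.72*w^3 - 5.86*w^2 + 1.02*w - 2.06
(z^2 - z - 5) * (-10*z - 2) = -10*z^3 + 8*z^2 + 52*z + 10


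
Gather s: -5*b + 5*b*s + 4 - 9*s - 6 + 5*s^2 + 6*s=-5*b + 5*s^2 + s*(5*b - 3) - 2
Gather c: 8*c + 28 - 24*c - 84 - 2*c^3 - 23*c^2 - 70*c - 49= -2*c^3 - 23*c^2 - 86*c - 105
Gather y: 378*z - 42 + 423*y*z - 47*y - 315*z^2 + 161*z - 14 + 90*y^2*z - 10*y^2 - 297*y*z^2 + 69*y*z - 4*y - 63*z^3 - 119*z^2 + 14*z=y^2*(90*z - 10) + y*(-297*z^2 + 492*z - 51) - 63*z^3 - 434*z^2 + 553*z - 56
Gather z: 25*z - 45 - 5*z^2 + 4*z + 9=-5*z^2 + 29*z - 36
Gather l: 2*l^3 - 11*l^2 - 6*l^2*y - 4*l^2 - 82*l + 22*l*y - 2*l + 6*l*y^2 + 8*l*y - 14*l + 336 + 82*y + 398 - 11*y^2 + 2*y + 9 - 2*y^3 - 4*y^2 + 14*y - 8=2*l^3 + l^2*(-6*y - 15) + l*(6*y^2 + 30*y - 98) - 2*y^3 - 15*y^2 + 98*y + 735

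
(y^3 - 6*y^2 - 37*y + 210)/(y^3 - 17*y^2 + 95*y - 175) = (y + 6)/(y - 5)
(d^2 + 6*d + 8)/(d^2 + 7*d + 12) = (d + 2)/(d + 3)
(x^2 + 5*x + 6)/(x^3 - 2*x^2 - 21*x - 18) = (x + 2)/(x^2 - 5*x - 6)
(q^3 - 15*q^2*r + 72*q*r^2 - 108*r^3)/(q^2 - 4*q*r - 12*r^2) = (q^2 - 9*q*r + 18*r^2)/(q + 2*r)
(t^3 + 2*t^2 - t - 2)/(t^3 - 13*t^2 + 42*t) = (t^3 + 2*t^2 - t - 2)/(t*(t^2 - 13*t + 42))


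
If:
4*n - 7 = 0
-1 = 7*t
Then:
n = 7/4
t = -1/7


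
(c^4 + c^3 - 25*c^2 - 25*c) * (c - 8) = c^5 - 7*c^4 - 33*c^3 + 175*c^2 + 200*c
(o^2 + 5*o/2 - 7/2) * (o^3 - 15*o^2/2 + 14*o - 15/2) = o^5 - 5*o^4 - 33*o^3/4 + 215*o^2/4 - 271*o/4 + 105/4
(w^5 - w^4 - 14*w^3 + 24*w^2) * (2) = 2*w^5 - 2*w^4 - 28*w^3 + 48*w^2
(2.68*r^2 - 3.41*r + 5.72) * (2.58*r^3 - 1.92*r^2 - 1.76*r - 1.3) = 6.9144*r^5 - 13.9434*r^4 + 16.588*r^3 - 8.4648*r^2 - 5.6342*r - 7.436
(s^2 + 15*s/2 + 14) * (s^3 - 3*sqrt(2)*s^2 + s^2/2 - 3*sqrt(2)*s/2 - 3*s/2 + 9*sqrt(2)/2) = s^5 - 3*sqrt(2)*s^4 + 8*s^4 - 24*sqrt(2)*s^3 + 65*s^3/4 - 195*sqrt(2)*s^2/4 - 17*s^2/4 - 21*s + 51*sqrt(2)*s/4 + 63*sqrt(2)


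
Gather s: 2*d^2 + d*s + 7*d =2*d^2 + d*s + 7*d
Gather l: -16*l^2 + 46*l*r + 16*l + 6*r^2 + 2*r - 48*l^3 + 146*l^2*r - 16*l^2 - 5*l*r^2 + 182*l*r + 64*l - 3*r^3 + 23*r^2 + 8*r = -48*l^3 + l^2*(146*r - 32) + l*(-5*r^2 + 228*r + 80) - 3*r^3 + 29*r^2 + 10*r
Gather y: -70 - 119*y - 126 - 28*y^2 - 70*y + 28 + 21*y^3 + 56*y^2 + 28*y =21*y^3 + 28*y^2 - 161*y - 168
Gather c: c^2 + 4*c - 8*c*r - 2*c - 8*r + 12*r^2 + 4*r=c^2 + c*(2 - 8*r) + 12*r^2 - 4*r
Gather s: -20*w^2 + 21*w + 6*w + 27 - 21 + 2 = -20*w^2 + 27*w + 8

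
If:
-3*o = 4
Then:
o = -4/3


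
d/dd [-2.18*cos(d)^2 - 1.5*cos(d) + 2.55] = (4.36*cos(d) + 1.5)*sin(d)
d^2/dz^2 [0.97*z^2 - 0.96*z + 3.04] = 1.94000000000000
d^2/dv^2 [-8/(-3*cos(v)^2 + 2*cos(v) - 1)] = 4*(72*sin(v)^4 - 20*sin(v)^2 + 49*cos(v) - 9*cos(3*v) - 56)/(3*sin(v)^2 + 2*cos(v) - 4)^3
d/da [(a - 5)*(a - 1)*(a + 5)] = 3*a^2 - 2*a - 25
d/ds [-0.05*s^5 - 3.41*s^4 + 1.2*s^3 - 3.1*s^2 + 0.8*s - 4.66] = -0.25*s^4 - 13.64*s^3 + 3.6*s^2 - 6.2*s + 0.8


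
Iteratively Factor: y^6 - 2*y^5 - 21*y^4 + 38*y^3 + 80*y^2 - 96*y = (y - 1)*(y^5 - y^4 - 22*y^3 + 16*y^2 + 96*y) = (y - 4)*(y - 1)*(y^4 + 3*y^3 - 10*y^2 - 24*y) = (y - 4)*(y - 3)*(y - 1)*(y^3 + 6*y^2 + 8*y) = y*(y - 4)*(y - 3)*(y - 1)*(y^2 + 6*y + 8) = y*(y - 4)*(y - 3)*(y - 1)*(y + 4)*(y + 2)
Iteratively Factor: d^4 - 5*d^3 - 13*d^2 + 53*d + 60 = (d - 4)*(d^3 - d^2 - 17*d - 15) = (d - 4)*(d + 3)*(d^2 - 4*d - 5) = (d - 5)*(d - 4)*(d + 3)*(d + 1)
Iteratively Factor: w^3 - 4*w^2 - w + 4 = (w - 1)*(w^2 - 3*w - 4) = (w - 1)*(w + 1)*(w - 4)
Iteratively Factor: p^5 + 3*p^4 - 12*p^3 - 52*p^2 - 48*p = (p + 2)*(p^4 + p^3 - 14*p^2 - 24*p) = p*(p + 2)*(p^3 + p^2 - 14*p - 24) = p*(p + 2)^2*(p^2 - p - 12) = p*(p + 2)^2*(p + 3)*(p - 4)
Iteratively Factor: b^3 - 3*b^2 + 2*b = (b - 2)*(b^2 - b) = b*(b - 2)*(b - 1)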